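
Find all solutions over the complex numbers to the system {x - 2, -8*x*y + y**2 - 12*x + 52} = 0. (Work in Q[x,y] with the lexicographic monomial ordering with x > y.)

{(2, 2), (2, 14)}

Compute a lex Gröbner basis by Buchberger's algorithm.
f_1 = x - 2, LT = x.
f_2 = -8*x*y - 12*x + y**2 + 52, LT = x*y.

S(f_1,f_2): lcm = x*y. S = -3/2*x + 1/8*y**2 - 2*y + 13/2.
  leading term x: subtract (-3/2)·f_1 from -3/2*x + 1/8*y**2 - 2*y + 13/2 → 1/8*y**2 - 2*y + 7/2
  leading term y**2: no divisor's leading term divides it; move 1/8*y**2 to the remainder.
  leading term y: no divisor's leading term divides it; move -2*y to the remainder.
  leading term 1: no divisor's leading term divides it; move 7/2 to the remainder.
  remainder 1/8*y**2 - 2*y + 7/2 ≠ 0; add h_3 = 1/8*y**2 - 2*y + 7/2 to the basis.

The other S-polynomials (S(f_1,h_3), S(f_2,h_3)) all reduce to 0 modulo the current basis, so we have a Gröbner basis.
Inter-reduce: drop elements whose leading term is divisible by another's, tail-reduce, and make monic.
Reduced Gröbner basis: {x - 2, y**2 - 16*y + 28}.

Elimination: the polynomial y**2 - 16*y + 28 lies in the elimination ideal for y, so y ∈ {2, 14}. For each such y, the remaining basis elements (now univariate) give the rest of the solution.
  y = 2: the earlier basis element becomes x - 2 = 0, giving x = 2 — point (2, 2).
  y = 14: the earlier basis element becomes x - 2 = 0, giving x = 2 — point (2, 14).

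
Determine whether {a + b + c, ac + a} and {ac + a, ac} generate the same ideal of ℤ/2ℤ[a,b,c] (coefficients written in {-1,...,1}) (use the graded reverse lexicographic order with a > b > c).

No, the ideals differ.

Since reduced Gröbner bases are canonical representatives of ideals under a given ordering, it suffices to compute and compare them.
Buchberger on the first generating set:
f_1 = a + b + c, LT = a.
f_2 = ac + a, LT = ac.

S(f_1,f_2): lcm = ac. S = bc + c² + a.
  leading term bc: no divisor's leading term divides it; move bc to the remainder.
  leading term c²: no divisor's leading term divides it; move c² to the remainder.
  leading term a: subtract (1)·f_1 from a → b + c
  leading term b: no divisor's leading term divides it; move b to the remainder.
  leading term c: no divisor's leading term divides it; move c to the remainder.
  remainder bc + c² + b + c ≠ 0; add g_3 = bc + c² + b + c to the basis.

The other S-polynomials (S(f_1,g_3), S(f_2,g_3)) all reduce to 0 modulo the current basis, so we have a Gröbner basis.
Inter-reduce: drop elements whose leading term is divisible by another's, tail-reduce, and make monic.
Reduced Gröbner basis: {bc + c² + b + c, a + b + c}.

Buchberger on the second generating set:
h_1 = ac + a, LT = ac.
h_2 = ac, LT = ac.

S(h_1,h_2): lcm = ac. S = a.
  leading term a: no divisor's leading term divides it; move a to the remainder.
  remainder a ≠ 0; add k_3 = a to the basis.

The other S-polynomials (S(h_1,k_3), S(h_2,k_3)) all reduce to 0 modulo the current basis, so we have a Gröbner basis.
Inter-reduce: drop elements whose leading term is divisible by another's, tail-reduce, and make monic.
Reduced Gröbner basis: {a}.

Since the reduced bases disagree, the two ideals are not the same.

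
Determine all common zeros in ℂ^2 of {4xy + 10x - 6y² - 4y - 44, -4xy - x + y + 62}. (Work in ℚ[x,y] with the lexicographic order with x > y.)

{(5, 3), (-157/48 + 13*sqrt(287)*I/48, -15/8 - sqrt(287)*I/8), (-157/48 - 13*sqrt(287)*I/48, -15/8 + sqrt(287)*I/8)}

Compute a lex Gröbner basis by Buchberger's algorithm.
f_1 = 4xy + 10x - 6y² - 4y - 44, LT = xy.
f_2 = -4xy - x + y + 62, LT = xy.

S(f_1,f_2): lcm = xy. S = 9/4x - 3/2y² - ¾y + 9/2.
  leading term x: no divisor's leading term divides it; move 9/4x to the remainder.
  leading term y²: no divisor's leading term divides it; move -3/2y² to the remainder.
  leading term y: no divisor's leading term divides it; move -¾y to the remainder.
  leading term 1: no divisor's leading term divides it; move 9/2 to the remainder.
  remainder 9/4x - 3/2y² - ¾y + 9/2 ≠ 0; add h_3 = 9/4x - 3/2y² - ¾y + 9/2 to the basis.

S(f_1,h_3): lcm = xy. S = 5/2x + ⅔y³ - 7/6y² - 3y - 11.
  leading term x: subtract (10/9)·h_3 from 5/2x + ⅔y³ - 7/6y² - 3y - 11 → ⅔y³ + ½y² - 13/6y - 16
  leading term y³: no divisor's leading term divides it; move ⅔y³ to the remainder.
  leading term y²: no divisor's leading term divides it; move ½y² to the remainder.
  leading term y: no divisor's leading term divides it; move -13/6y to the remainder.
  leading term 1: no divisor's leading term divides it; move -16 to the remainder.
  remainder ⅔y³ + ½y² - 13/6y - 16 ≠ 0; add h_4 = ⅔y³ + ½y² - 13/6y - 16 to the basis.

The other S-polynomials (S(f_2,h_3), S(f_1,h_4), S(f_2,h_4), S(h_3,h_4)) all reduce to 0 modulo the current basis, so we have a Gröbner basis.
Inter-reduce: drop elements whose leading term is divisible by another's, tail-reduce, and make monic.
Reduced Gröbner basis: {x - ⅔y² - ⅓y + 2, y³ + ¾y² - 13/4y - 24}.

From the last basis element, y³ + ¾y² - 13/4y - 24 = 0, so y takes values in {3, -15/8 - sqrt(287)*I/8, -15/8 + sqrt(287)*I/8}. Each choice, substituted upward through the basis, yields the corresponding point(s) of the solution set.
  y = 3: the earlier basis element becomes x - 5 = 0, giving x = 5 — point (5, 3).
  y = -15/8 - sqrt(287)*I/8: the earlier basis element becomes x + 157/48 - 13*sqrt(287)*I/48 = 0, giving x = -157/48 + 13*sqrt(287)*I/48 — point (-157/48 + 13*sqrt(287)*I/48, -15/8 - sqrt(287)*I/8).
  y = -15/8 + sqrt(287)*I/8: the earlier basis element becomes x + 157/48 + 13*sqrt(287)*I/48 = 0, giving x = -157/48 - 13*sqrt(287)*I/48 — point (-157/48 - 13*sqrt(287)*I/48, -15/8 + sqrt(287)*I/8).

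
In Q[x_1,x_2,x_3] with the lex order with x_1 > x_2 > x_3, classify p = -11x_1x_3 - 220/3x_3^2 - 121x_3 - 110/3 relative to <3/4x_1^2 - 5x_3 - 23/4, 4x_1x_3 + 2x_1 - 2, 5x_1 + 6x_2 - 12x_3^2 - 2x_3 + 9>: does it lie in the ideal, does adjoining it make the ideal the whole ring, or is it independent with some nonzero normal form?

First compute the reduced Gröbner basis of I by Buchberger's algorithm.
f_1 = 3/4x_1^2 - 5x_3 - 23/4, LT = x_1^2.
f_2 = 4x_1x_3 + 2x_1 - 2, LT = x_1x_3.
f_3 = 5x_1 + 6x_2 - 12x_3^2 - 2x_3 + 9, LT = x_1.

S(f_1,f_2): lcm = x_1^2x_3. S = -1/2x_1^2 + 1/2x_1 - 20/3x_3^2 - 23/3x_3.
  leading term x_1^2: subtract (-2/3)·f_1 from -1/2x_1^2 + 1/2x_1 - 20/3x_3^2 - 23/3x_3 → 1/2x_1 - 20/3x_3^2 - 11x_3 - 23/6
  leading term x_1: subtract (1/10)·f_3 from 1/2x_1 - 20/3x_3^2 - 11x_3 - 23/6 → -3/5x_2 - 82/15x_3^2 - 54/5x_3 - 71/15
  leading term x_2: no divisor's leading term divides it; move -3/5x_2 to the remainder.
  leading term x_3^2: no divisor's leading term divides it; move -82/15x_3^2 to the remainder.
  leading term x_3: no divisor's leading term divides it; move -54/5x_3 to the remainder.
  leading term 1: no divisor's leading term divides it; move -71/15 to the remainder.
  remainder -3/5x_2 - 82/15x_3^2 - 54/5x_3 - 71/15 ≠ 0; add h_4 = -3/5x_2 - 82/15x_3^2 - 54/5x_3 - 71/15 to the basis.

S(f_1,f_3): lcm = x_1^2. S = -6/5x_1x_2 + 12/5x_1x_3^2 + 2/5x_1x_3 - 9/5x_1 - 20/3x_3 - 23/3.
  leading term x_1x_2: subtract (-6/25x_2)·f_3 from -6/5x_1x_2 + 12/5x_1x_3^2 + 2/5x_1x_3 - 9/5x_1 - 20/3x_3 - 23/3 → 12/5x_1x_3^2 + 2/5x_1x_3 - 9/5x_1 + 36/25x_2^2 - 72/25x_2x_3^2 - 12/25x_2x_3 + 54/25x_2 - 20/3x_3 - 23/3
  leading term x_1x_3^2: subtract (3/5x_3)·f_2 from 12/5x_1x_3^2 + 2/5x_1x_3 - 9/5x_1 + 36/25x_2^2 - 72/25x_2x_3^2 - 12/25x_2x_3 + 54/25x_2 - 20/3x_3 - 23/3 → -4/5x_1x_3 - 9/5x_1 + 36/25x_2^2 - 72/25x_2x_3^2 - 12/25x_2x_3 + 54/25x_2 - 82/15x_3 - 23/3
  leading term x_1x_3: subtract (-1/5)·f_2 from -4/5x_1x_3 - 9/5x_1 + 36/25x_2^2 - 72/25x_2x_3^2 - 12/25x_2x_3 + 54/25x_2 - 82/15x_3 - 23/3 → -7/5x_1 + 36/25x_2^2 - 72/25x_2x_3^2 - 12/25x_2x_3 + 54/25x_2 - 82/15x_3 - 121/15
  leading term x_1: subtract (-7/25)·f_3 from -7/5x_1 + 36/25x_2^2 - 72/25x_2x_3^2 - 12/25x_2x_3 + 54/25x_2 - 82/15x_3 - 121/15 → 36/25x_2^2 - 72/25x_2x_3^2 - 12/25x_2x_3 + 96/25x_2 - 84/25x_3^2 - 452/75x_3 - 416/75
  leading term x_2^2: subtract (-12/5x_2)·h_4 from 36/25x_2^2 - 72/25x_2x_3^2 - 12/25x_2x_3 + 96/25x_2 - 84/25x_3^2 - 452/75x_3 - 416/75 → -16x_2x_3^2 - 132/5x_2x_3 - 188/25x_2 - 84/25x_3^2 - 452/75x_3 - 416/75
  leading term x_2x_3^2: subtract (80/3x_3^2)·h_4 from -16x_2x_3^2 - 132/5x_2x_3 - 188/25x_2 - 84/25x_3^2 - 452/75x_3 - 416/75 → -132/5x_2x_3 - 188/25x_2 + 1312/9x_3^4 + 288x_3^3 + 27644/225x_3^2 - 452/75x_3 - 416/75
  leading term x_2x_3: subtract (44x_3)·h_4 from -132/5x_2x_3 - 188/25x_2 + 1312/9x_3^4 + 288x_3^3 + 27644/225x_3^2 - 452/75x_3 - 416/75 → -188/25x_2 + 1312/9x_3^4 + 7928/15x_3^3 + 134564/225x_3^2 + 5056/25x_3 - 416/75
  leading term x_2: subtract (188/15)·h_4 from -188/25x_2 + 1312/9x_3^4 + 7928/15x_3^3 + 134564/225x_3^2 + 5056/25x_3 - 416/75 → 1312/9x_3^4 + 7928/15x_3^3 + 29996/45x_3^2 + 1688/5x_3 + 484/9
  leading term x_3^4: no divisor's leading term divides it; move 1312/9x_3^4 to the remainder.
  leading term x_3^3: no divisor's leading term divides it; move 7928/15x_3^3 to the remainder.
  leading term x_3^2: no divisor's leading term divides it; move 29996/45x_3^2 to the remainder.
  leading term x_3: no divisor's leading term divides it; move 1688/5x_3 to the remainder.
  leading term 1: no divisor's leading term divides it; move 484/9 to the remainder.
  remainder 1312/9x_3^4 + 7928/15x_3^3 + 29996/45x_3^2 + 1688/5x_3 + 484/9 ≠ 0; add h_5 = 1312/9x_3^4 + 7928/15x_3^3 + 29996/45x_3^2 + 1688/5x_3 + 484/9 to the basis.

S(f_2,f_3): lcm = x_1x_3. S = 1/2x_1 - 6/5x_2x_3 + 12/5x_3^3 + 2/5x_3^2 - 9/5x_3 - 1/2.
  leading term x_1: subtract (1/10)·f_3 from 1/2x_1 - 6/5x_2x_3 + 12/5x_3^3 + 2/5x_3^2 - 9/5x_3 - 1/2 → -6/5x_2x_3 - 3/5x_2 + 12/5x_3^3 + 8/5x_3^2 - 8/5x_3 - 7/5
  leading term x_2x_3: subtract (2x_3)·h_4 from -6/5x_2x_3 - 3/5x_2 + 12/5x_3^3 + 8/5x_3^2 - 8/5x_3 - 7/5 → -3/5x_2 + 40/3x_3^3 + 116/5x_3^2 + 118/15x_3 - 7/5
  leading term x_2: subtract (1)·h_4 from -3/5x_2 + 40/3x_3^3 + 116/5x_3^2 + 118/15x_3 - 7/5 → 40/3x_3^3 + 86/3x_3^2 + 56/3x_3 + 10/3
  leading term x_3^3: no divisor's leading term divides it; move 40/3x_3^3 to the remainder.
  leading term x_3^2: no divisor's leading term divides it; move 86/3x_3^2 to the remainder.
  leading term x_3: no divisor's leading term divides it; move 56/3x_3 to the remainder.
  leading term 1: no divisor's leading term divides it; move 10/3 to the remainder.
  remainder 40/3x_3^3 + 86/3x_3^2 + 56/3x_3 + 10/3 ≠ 0; add h_6 = 40/3x_3^3 + 86/3x_3^2 + 56/3x_3 + 10/3 to the basis.

The other S-polynomials (S(f_1,h_4), S(f_2,h_4), S(f_3,h_4), S(f_1,h_5), S(f_2,h_5), S(f_3,h_5), S(h_4,h_5), S(f_1,h_6), S(f_2,h_6), S(f_3,h_6), S(h_4,h_6), S(h_5,h_6)) all reduce to 0 modulo the current basis, so we have a Gröbner basis.
Inter-reduce: drop elements whose leading term is divisible by another's, tail-reduce, and make monic.
Reduced Gröbner basis: {x_1 - 40/3x_3^2 - 22x_3 - 23/3, x_2 + 82/9x_3^2 + 18x_3 + 71/9, x_3^3 + 43/20x_3^2 + 7/5x_3 + 1/4}.
Label its elements g_1 = x_1 - 40/3x_3^2 - 22x_3 - 23/3, g_2 = x_2 + 82/9x_3^2 + 18x_3 + 71/9, g_3 = x_3^3 + 43/20x_3^2 + 7/5x_3 + 1/4.

Reduce p = -11x_1x_3 - 220/3x_3^2 - 121x_3 - 110/3 modulo G:
  leading term x_1x_3: subtract (-11x_3)·g_1 from -11x_1x_3 - 220/3x_3^2 - 121x_3 - 110/3 → -440/3x_3^3 - 946/3x_3^2 - 616/3x_3 - 110/3
  leading term x_3^3: subtract (-440/3)·g_3 from -440/3x_3^3 - 946/3x_3^2 - 616/3x_3 - 110/3 → 0
  normal form = 0.
Since the normal form is 0, p ∈ I.

-11x_1x_3 - 220/3x_3^2 - 121x_3 - 110/3 lies in I (it reduces to 0).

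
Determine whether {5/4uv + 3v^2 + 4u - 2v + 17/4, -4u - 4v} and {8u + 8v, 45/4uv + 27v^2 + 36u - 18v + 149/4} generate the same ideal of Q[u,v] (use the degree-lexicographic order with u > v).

Since reduced Gröbner bases are canonical representatives of ideals under a given ordering, it suffices to compute and compare them.
Buchberger on the first generating set:
f_1 = 5/4uv + 3v^2 + 4u - 2v + 17/4, LT = uv.
f_2 = -4u - 4v, LT = u.

S(f_1,f_2): lcm = uv. S = 7/5v^2 + 16/5u - 8/5v + 17/5.
  leading term v^2: no divisor's leading term divides it; move 7/5v^2 to the remainder.
  leading term u: subtract (-4/5)·f_2 from 16/5u - 8/5v + 17/5 → -24/5v + 17/5
  leading term v: no divisor's leading term divides it; move -24/5v to the remainder.
  leading term 1: no divisor's leading term divides it; move 17/5 to the remainder.
  remainder 7/5v^2 - 24/5v + 17/5 ≠ 0; add g_3 = 7/5v^2 - 24/5v + 17/5 to the basis.

S(f_1,g_3): lcm = uv^2. S = 12/5v^3 + 232/35uv - 8/5v^2 - 17/7u + 17/5v.
  leading term v^3: subtract (12/7v)·g_3 from 12/5v^3 + 232/35uv - 8/5v^2 - 17/7u + 17/5v → 232/35uv + 232/35v^2 - 17/7u - 17/7v
  leading term uv: subtract (928/175)·f_1 from 232/35uv + 232/35v^2 - 17/7u - 17/7v → -232/25v^2 - 591/25u + 1431/175v - 3944/175
  leading term v^2: subtract (-232/35)·g_3 from -232/25v^2 - 591/25u + 1431/175v - 3944/175 → -591/25u - 591/25v
  leading term u: subtract (591/100)·f_2 from -591/25u - 591/25v → 0
  remainder 0.

S(f_2,g_3): leading monomials are coprime, so the S-polynomial reduces to 0 (Buchberger's first criterion).
Every S-polynomial of the final basis reduces to 0, so we have a Gröbner basis.
Inter-reduce: drop elements whose leading term is divisible by another's, tail-reduce, and make monic.
Reduced Gröbner basis: {v^2 - 24/7v + 17/7, u + v}.

Buchberger on the second generating set:
h_1 = 8u + 8v, LT = u.
h_2 = 45/4uv + 27v^2 + 36u - 18v + 149/4, LT = uv.

S(h_1,h_2): lcm = uv. S = -7/5v^2 - 16/5u + 8/5v - 149/45.
  leading term v^2: no divisor's leading term divides it; move -7/5v^2 to the remainder.
  leading term u: subtract (-2/5)·h_1 from -16/5u + 8/5v - 149/45 → 24/5v - 149/45
  leading term v: no divisor's leading term divides it; move 24/5v to the remainder.
  leading term 1: no divisor's leading term divides it; move -149/45 to the remainder.
  remainder -7/5v^2 + 24/5v - 149/45 ≠ 0; add k_3 = -7/5v^2 + 24/5v - 149/45 to the basis.

S(h_1,k_3): leading monomials are coprime, so the S-polynomial reduces to 0 (Buchberger's first criterion).
S(h_2,k_3): lcm = uv^2. S = 12/5v^3 + 232/35uv - 8/5v^2 - 149/63u + 149/45v.
  leading term v^3: subtract (-12/7v)·k_3 from 12/5v^3 + 232/35uv - 8/5v^2 - 149/63u + 149/45v → 232/35uv + 232/35v^2 - 149/63u - 149/63v
  leading term uv: subtract (29/35v)·h_1 from 232/35uv + 232/35v^2 - 149/63u - 149/63v → -149/63u - 149/63v
  leading term u: subtract (-149/504)·h_1 from -149/63u - 149/63v → 0
  remainder 0.

Every S-polynomial of the final basis reduces to 0, so we have a Gröbner basis.
Inter-reduce: drop elements whose leading term is divisible by another's, tail-reduce, and make monic.
Reduced Gröbner basis: {v^2 - 24/7v + 149/63, u + v}.

Since the reduced bases disagree, the two ideals are not the same.

No, the ideals differ.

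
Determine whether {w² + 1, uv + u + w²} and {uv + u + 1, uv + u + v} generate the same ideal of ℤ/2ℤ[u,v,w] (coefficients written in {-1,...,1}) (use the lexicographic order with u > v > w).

No, the ideals differ.

Two ideals are equal iff their reduced Gröbner bases coincide (the reduced basis is unique for a fixed ordering).
Buchberger on the first generating set:
f_1 = w² + 1, LT = w².
f_2 = uv + u + w², LT = uv.

The S-polynomials (S(f_1,f_2)) all reduce to 0 modulo the current basis, so we have a Gröbner basis.
Inter-reduce: drop elements whose leading term is divisible by another's, tail-reduce, and make monic.
Reduced Gröbner basis: {uv + u + 1, w² + 1}.

Buchberger on the second generating set:
h_1 = uv + u + 1, LT = uv.
h_2 = uv + u + v, LT = uv.

S(h_1,h_2): lcm = uv. S = v + 1.
  reduce S modulo (h_1, h_2):
  remainder v + 1 ≠ 0; add k_3 = v + 1 to the basis.

S(h_1,k_3): lcm = uv. S = 1.
  reduce S modulo (h_1, h_2, k_3):
  remainder 1 ≠ 0; add k_4 = 1 to the basis.

The other S-polynomials (S(h_2,k_3), S(h_1,k_4), S(h_2,k_4), S(k_3,k_4)) all reduce to 0 modulo the current basis, so we have a Gröbner basis.
Inter-reduce: drop elements whose leading term is divisible by another's, tail-reduce, and make monic.
Reduced Gröbner basis: {1}.

These differ, so the ideals are not equal.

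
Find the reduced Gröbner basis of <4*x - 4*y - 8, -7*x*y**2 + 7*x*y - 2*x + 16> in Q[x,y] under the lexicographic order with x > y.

f_1 = 4*x - 4*y - 8, LT = x.
f_2 = -7*x*y**2 + 7*x*y - 2*x + 16, LT = x*y**2.

S(f_1,f_2): lcm = x*y**2. S = x*y - 2/7*x - y**3 - 2*y**2 + 16/7.
  leading term x*y: subtract (1/4*y)·f_1 from x*y - 2/7*x - y**3 - 2*y**2 + 16/7 → -2/7*x - y**3 - y**2 + 2*y + 16/7
  leading term x: subtract (-1/14)·f_1 from -2/7*x - y**3 - y**2 + 2*y + 16/7 → -y**3 - y**2 + 12/7*y + 12/7
  leading term y**3: no divisor's leading term divides it; move -y**3 to the remainder.
  leading term y**2: no divisor's leading term divides it; move -y**2 to the remainder.
  leading term y: no divisor's leading term divides it; move 12/7*y to the remainder.
  leading term 1: no divisor's leading term divides it; move 12/7 to the remainder.
  remainder -y**3 - y**2 + 12/7*y + 12/7 ≠ 0; add g_3 = -y**3 - y**2 + 12/7*y + 12/7 to the basis.

S(f_1,g_3): leading monomials are coprime, so the S-polynomial reduces to 0 (Buchberger's first criterion).
S(f_2,g_3): lcm = x*y**3. S = -2*x*y**2 + 2*x*y + 12/7*x - 16/7*y.
  leading term x*y**2: subtract (-1/2*y**2)·f_1 from -2*x*y**2 + 2*x*y + 12/7*x - 16/7*y → 2*x*y + 12/7*x - 2*y**3 - 4*y**2 - 16/7*y
  leading term x*y: subtract (1/2*y)·f_1 from 2*x*y + 12/7*x - 2*y**3 - 4*y**2 - 16/7*y → 12/7*x - 2*y**3 - 2*y**2 + 12/7*y
  leading term x: subtract (3/7)·f_1 from 12/7*x - 2*y**3 - 2*y**2 + 12/7*y → -2*y**3 - 2*y**2 + 24/7*y + 24/7
  leading term y**3: subtract (2)·g_3 from -2*y**3 - 2*y**2 + 24/7*y + 24/7 → 0
  remainder 0.

Every S-polynomial of the final basis reduces to 0, so we have a Gröbner basis.
Inter-reduce: drop elements whose leading term is divisible by another's, tail-reduce, and make monic.

G = {x - y - 2, y**3 + y**2 - 12/7*y - 12/7}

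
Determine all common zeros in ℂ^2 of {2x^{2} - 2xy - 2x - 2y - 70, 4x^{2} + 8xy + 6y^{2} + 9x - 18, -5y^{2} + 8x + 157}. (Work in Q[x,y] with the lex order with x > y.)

{(-4, 5)}

Compute a lex Gröbner basis by Buchberger's algorithm.
f_1 = 2x^{2} - 2xy - 2x - 2y - 70, LT = x^{2}.
f_2 = 4x^{2} + 8xy + 9x + 6y^{2} - 18, LT = x^{2}.
f_3 = 8x - 5y^{2} + 157, LT = x.

S(f_1,f_2): lcm = x^{2}. S = -3xy - \tfrac{13}{4}x - \tfrac{3}{2}y^{2} - y - \tfrac{61}{2}.
  reduce S modulo (f_1, f_2, f_3):
  remainder -\tfrac{15}{8}y^{3} - \tfrac{113}{32}y^{2} + \tfrac{463}{8}y + \tfrac{1065}{32} ≠ 0; add h_4 = -\tfrac{15}{8}y^{3} - \tfrac{113}{32}y^{2} + \tfrac{463}{8}y + \tfrac{1065}{32} to the basis.

S(f_1,f_3): lcm = x^{2}. S = \tfrac{5}{8}xy^{2} - xy - \tfrac{165}{8}x - y - 35.
  reduce S modulo (f_1, f_2, f_3, h_4):
  remainder -\tfrac{97103}{9216}y^{2} - \tfrac{4735}{288}y + \tfrac{1061725}{3072} ≠ 0; add h_5 = -\tfrac{97103}{9216}y^{2} - \tfrac{4735}{288}y + \tfrac{1061725}{3072} to the basis.

S(h_4,h_5): lcm = y^{3}. S = \tfrac{1881439}{5826180}y^{2} + \tfrac{2818936}{1456545}y - \tfrac{71}{4}.
  reduce S modulo (f_1, f_2, f_3, h_4, h_5):
  remainder \tfrac{67486077696}{47144963045}y - \tfrac{67486077696}{9428992609} ≠ 0; add h_6 = \tfrac{67486077696}{47144963045}y - \tfrac{67486077696}{9428992609} to the basis.

The other S-polynomials (S(f_2,f_3), S(f_1,h_4), S(f_2,h_4), S(f_3,h_4), S(f_1,h_5), S(f_2,h_5), S(f_3,h_5), S(f_1,h_6), S(f_2,h_6), S(f_3,h_6), S(h_4,h_6), S(h_5,h_6)) all reduce to 0 modulo the current basis, so we have a Gröbner basis.
Inter-reduce: drop elements whose leading term is divisible by another's, tail-reduce, and make monic.
Reduced Gröbner basis: {x + 4, y - 5}.

The lex basis is triangular: the last element involves only y. Solving y - 5 = 0 gives y ∈ {5}; substituting each value into the earlier elements determines the remaining variables.
  y = 5: the earlier basis element becomes x + 4 = 0, giving x = -4 — point (-4, 5).
A lex Gröbner basis triangularizes the system, enabling back-substitution.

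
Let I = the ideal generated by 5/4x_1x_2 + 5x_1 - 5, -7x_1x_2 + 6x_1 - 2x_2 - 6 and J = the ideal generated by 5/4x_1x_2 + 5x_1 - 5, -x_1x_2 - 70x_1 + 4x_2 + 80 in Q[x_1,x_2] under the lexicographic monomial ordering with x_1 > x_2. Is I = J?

No, the ideals differ.

Equality of ideals is decidable: compute both reduced Gröbner bases (unique for the ordering) and check whether they agree.
Buchberger on the first generating set:
f_1 = 5/4x_1x_2 + 5x_1 - 5, LT = x_1x_2.
f_2 = -7x_1x_2 + 6x_1 - 2x_2 - 6, LT = x_1x_2.

S(f_1,f_2): lcm = x_1x_2. S = 34/7x_1 - 2/7x_2 - 34/7.
  reduce S modulo (f_1, f_2):
  remainder 34/7x_1 - 2/7x_2 - 34/7 ≠ 0; add g_3 = 34/7x_1 - 2/7x_2 - 34/7 to the basis.

S(f_1,g_3): lcm = x_1x_2. S = 4x_1 + 1/17x_2^2 + x_2 - 4.
  reduce S modulo (f_1, f_2, g_3):
  remainder 1/17x_2^2 + 21/17x_2 ≠ 0; add g_4 = 1/17x_2^2 + 21/17x_2 to the basis.

The other S-polynomials (S(f_2,g_3), S(f_1,g_4), S(f_2,g_4), S(g_3,g_4)) all reduce to 0 modulo the current basis, so we have a Gröbner basis.
Inter-reduce: drop elements whose leading term is divisible by another's, tail-reduce, and make monic.
Reduced Gröbner basis: {x_1 - 1/17x_2 - 1, x_2^2 + 21x_2}.

Buchberger on the second generating set:
h_1 = 5/4x_1x_2 + 5x_1 - 5, LT = x_1x_2.
h_2 = -x_1x_2 - 70x_1 + 4x_2 + 80, LT = x_1x_2.

S(h_1,h_2): lcm = x_1x_2. S = -66x_1 + 4x_2 + 76.
  reduce S modulo (h_1, h_2):
  remainder -66x_1 + 4x_2 + 76 ≠ 0; add k_3 = -66x_1 + 4x_2 + 76 to the basis.

S(h_1,k_3): lcm = x_1x_2. S = 4x_1 + 2/33x_2^2 + 38/33x_2 - 4.
  reduce S modulo (h_1, h_2, k_3):
  remainder 2/33x_2^2 + 46/33x_2 + 20/33 ≠ 0; add k_4 = 2/33x_2^2 + 46/33x_2 + 20/33 to the basis.

The other S-polynomials (S(h_2,k_3), S(h_1,k_4), S(h_2,k_4), S(k_3,k_4)) all reduce to 0 modulo the current basis, so we have a Gröbner basis.
Inter-reduce: drop elements whose leading term is divisible by another's, tail-reduce, and make monic.
Reduced Gröbner basis: {x_1 - 2/33x_2 - 38/33, x_2^2 + 23x_2 + 10}.

These differ, so the ideals are not equal.
The same test decides containment: I ⊆ J iff every generator of I reduces to 0 modulo a Gröbner basis of J.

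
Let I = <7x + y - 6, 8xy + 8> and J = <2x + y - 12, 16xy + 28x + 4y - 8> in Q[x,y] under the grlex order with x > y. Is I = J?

Since reduced Gröbner bases are canonical representatives of ideals under a given ordering, it suffices to compute and compare them.
Buchberger on the first generating set:
f_1 = 7x + y - 6, LT = x.
f_2 = 8xy + 8, LT = xy.

S(f_1,f_2): lcm = xy. S = \tfrac{1}{7}y^{2} - \tfrac{6}{7}y - 1.
  leading term y^{2}: no divisor's leading term divides it; move \tfrac{1}{7}y^{2} to the remainder.
  leading term y: no divisor's leading term divides it; move -\tfrac{6}{7}y to the remainder.
  leading term 1: no divisor's leading term divides it; move -1 to the remainder.
  remainder \tfrac{1}{7}y^{2} - \tfrac{6}{7}y - 1 ≠ 0; add g_3 = \tfrac{1}{7}y^{2} - \tfrac{6}{7}y - 1 to the basis.

The other S-polynomials (S(f_1,g_3), S(f_2,g_3)) all reduce to 0 modulo the current basis, so we have a Gröbner basis.
Inter-reduce: drop elements whose leading term is divisible by another's, tail-reduce, and make monic.
Reduced Gröbner basis: {y^{2} - 6y - 7, x + \tfrac{1}{7}y - \tfrac{6}{7}}.

Buchberger on the second generating set:
h_1 = 2x + y - 12, LT = x.
h_2 = 16xy + 28x + 4y - 8, LT = xy.

S(h_1,h_2): lcm = xy. S = \tfrac{1}{2}y^{2} - \tfrac{7}{4}x - \tfrac{25}{4}y + \tfrac{1}{2}.
  leading term y^{2}: no divisor's leading term divides it; move \tfrac{1}{2}y^{2} to the remainder.
  leading term x: subtract (-\tfrac{7}{8})·h_1 from -\tfrac{7}{4}x - \tfrac{25}{4}y + \tfrac{1}{2} → -\tfrac{43}{8}y - 10
  leading term y: no divisor's leading term divides it; move -\tfrac{43}{8}y to the remainder.
  leading term 1: no divisor's leading term divides it; move -10 to the remainder.
  remainder \tfrac{1}{2}y^{2} - \tfrac{43}{8}y - 10 ≠ 0; add k_3 = \tfrac{1}{2}y^{2} - \tfrac{43}{8}y - 10 to the basis.

The other S-polynomials (S(h_1,k_3), S(h_2,k_3)) all reduce to 0 modulo the current basis, so we have a Gröbner basis.
Inter-reduce: drop elements whose leading term is divisible by another's, tail-reduce, and make monic.
Reduced Gröbner basis: {y^{2} - \tfrac{43}{4}y - 20, x + \tfrac{1}{2}y - 6}.

Since the reduced bases disagree, the two ideals are not the same.

No, the ideals differ.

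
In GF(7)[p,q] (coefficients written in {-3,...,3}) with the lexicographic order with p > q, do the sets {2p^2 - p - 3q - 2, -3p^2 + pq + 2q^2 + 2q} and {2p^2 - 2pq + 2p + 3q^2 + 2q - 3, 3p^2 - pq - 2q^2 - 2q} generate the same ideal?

Since reduced Gröbner bases are canonical representatives of ideals under a given ordering, it suffices to compute and compare them.
Buchberger on the first generating set:
f_1 = 2p^2 - p - 3q - 2, LT = p^2.
f_2 = -3p^2 + pq + 2q^2 + 2q, LT = p^2.

S(f_1,f_2): lcm = p^2. S = -2pq + 3p + 3q^2 - 2q - 1.
  leading term pq: no divisor's leading term divides it; move -2pq to the remainder.
  leading term p: no divisor's leading term divides it; move 3p to the remainder.
  leading term q^2: no divisor's leading term divides it; move 3q^2 to the remainder.
  leading term q: no divisor's leading term divides it; move -2q to the remainder.
  leading term 1: no divisor's leading term divides it; move -1 to the remainder.
  remainder -2pq + 3p + 3q^2 - 2q - 1 ≠ 0; add g_3 = -2pq + 3p + 3q^2 - 2q - 1 to the basis.

S(f_1,g_3): lcm = p^2q. S = -2p^2 - 2pq^2 + 2pq + 3p + 2q^2 - q.
  leading term p^2: subtract (-1)·f_1 from -2p^2 - 2pq^2 + 2pq + 3p + 2q^2 - q → -2pq^2 + 2pq + 2p + 2q^2 + 3q - 2
  leading term pq^2: subtract (q)·g_3 from -2pq^2 + 2pq + 2p + 2q^2 + 3q - 2 → -pq + 2p - 3q^3 - 3q^2 - 3q - 2
  leading term pq: subtract (-3)·g_3 from -pq + 2p - 3q^3 - 3q^2 - 3q - 2 → -3p - 3q^3 - q^2 - 2q + 2
  leading term p: no divisor's leading term divides it; move -3p to the remainder.
  leading term q^3: no divisor's leading term divides it; move -3q^3 to the remainder.
  leading term q^2: no divisor's leading term divides it; move -q^2 to the remainder.
  leading term q: no divisor's leading term divides it; move -2q to the remainder.
  leading term 1: no divisor's leading term divides it; move 2 to the remainder.
  remainder -3p - 3q^3 - q^2 - 2q + 2 ≠ 0; add g_4 = -3p - 3q^3 - q^2 - 2q + 2 to the basis.

S(f_1,g_4): lcm = p^2. S = -pq^3 + 2pq^2 - 3pq - p + 2q - 1.
  leading term pq^3: subtract (-3q^2)·g_3 from -pq^3 + 2pq^2 - 3pq - p + 2q - 1 → -3pq^2 - 3pq - p + 2q^4 + q^3 - 3q^2 + 2q - 1
  leading term pq^2: subtract (-2q)·g_3 from -3pq^2 - 3pq - p + 2q^4 + q^3 - 3q^2 + 2q - 1 → 3pq - p + 2q^4 - 1
  leading term pq: subtract (2)·g_3 from 3pq - p + 2q^4 - 1 → 2q^4 + q^2 - 3q + 1
  leading term q^4: no divisor's leading term divides it; move 2q^4 to the remainder.
  leading term q^2: no divisor's leading term divides it; move q^2 to the remainder.
  leading term q: no divisor's leading term divides it; move -3q to the remainder.
  leading term 1: no divisor's leading term divides it; move 1 to the remainder.
  remainder 2q^4 + q^2 - 3q + 1 ≠ 0; add g_5 = 2q^4 + q^2 - 3q + 1 to the basis.

The other S-polynomials (S(f_2,g_3), S(f_2,g_4), S(g_3,g_4), S(f_1,g_5), S(f_2,g_5), S(g_3,g_5), S(g_4,g_5)) all reduce to 0 modulo the current basis, so we have a Gröbner basis.
Inter-reduce: drop elements whose leading term is divisible by another's, tail-reduce, and make monic.
Reduced Gröbner basis: {p + q^3 - 2q^2 + 3q - 3, q^4 - 3q^2 + 2q - 3}.

Buchberger on the second generating set:
h_1 = 2p^2 - 2pq + 2p + 3q^2 + 2q - 3, LT = p^2.
h_2 = 3p^2 - pq - 2q^2 - 2q, LT = p^2.

S(h_1,h_2): lcm = p^2. S = -3pq + p + q^2 - 3q + 2.
  leading term pq: no divisor's leading term divides it; move -3pq to the remainder.
  leading term p: no divisor's leading term divides it; move p to the remainder.
  leading term q^2: no divisor's leading term divides it; move q^2 to the remainder.
  leading term q: no divisor's leading term divides it; move -3q to the remainder.
  leading term 1: no divisor's leading term divides it; move 2 to the remainder.
  remainder -3pq + p + q^2 - 3q + 2 ≠ 0; add k_3 = -3pq + p + q^2 - 3q + 2 to the basis.

S(h_1,k_3): lcm = p^2q. S = -2p^2 - 3pq^2 + 3p - 2q^3 + q^2 + 2q.
  leading term p^2: subtract (-1)·h_1 from -2p^2 - 3pq^2 + 3p - 2q^3 + q^2 + 2q → -3pq^2 - 2pq - 2p - 2q^3 - 3q^2 - 3q - 3
  leading term pq^2: subtract (q)·k_3 from -3pq^2 - 2pq - 2p - 2q^3 - 3q^2 - 3q - 3 → -3pq - 2p - 3q^3 + 2q - 3
  leading term pq: subtract (1)·k_3 from -3pq - 2p - 3q^3 + 2q - 3 → -3p - 3q^3 - q^2 - 2q + 2
  leading term p: no divisor's leading term divides it; move -3p to the remainder.
  leading term q^3: no divisor's leading term divides it; move -3q^3 to the remainder.
  leading term q^2: no divisor's leading term divides it; move -q^2 to the remainder.
  leading term q: no divisor's leading term divides it; move -2q to the remainder.
  leading term 1: no divisor's leading term divides it; move 2 to the remainder.
  remainder -3p - 3q^3 - q^2 - 2q + 2 ≠ 0; add k_4 = -3p - 3q^3 - q^2 - 2q + 2 to the basis.

S(h_1,k_4): lcm = p^2. S = -pq^3 + 2pq^2 + 3pq - 3p - 2q^2 + q + 2.
  leading term pq^3: subtract (-2q^2)·k_3 from -pq^3 + 2pq^2 + 3pq - 3p - 2q^2 + q + 2 → -3pq^2 + 3pq - 3p + 2q^4 + q^3 + 2q^2 + q + 2
  leading term pq^2: subtract (q)·k_3 from -3pq^2 + 3pq - 3p + 2q^4 + q^3 + 2q^2 + q + 2 → 2pq - 3p + 2q^4 - 2q^2 - q + 2
  leading term pq: subtract (-3)·k_3 from 2pq - 3p + 2q^4 - 2q^2 - q + 2 → 2q^4 + q^2 - 3q + 1
  leading term q^4: no divisor's leading term divides it; move 2q^4 to the remainder.
  leading term q^2: no divisor's leading term divides it; move q^2 to the remainder.
  leading term q: no divisor's leading term divides it; move -3q to the remainder.
  leading term 1: no divisor's leading term divides it; move 1 to the remainder.
  remainder 2q^4 + q^2 - 3q + 1 ≠ 0; add k_5 = 2q^4 + q^2 - 3q + 1 to the basis.

The other S-polynomials (S(h_2,k_3), S(h_2,k_4), S(k_3,k_4), S(h_1,k_5), S(h_2,k_5), S(k_3,k_5), S(k_4,k_5)) all reduce to 0 modulo the current basis, so we have a Gröbner basis.
Inter-reduce: drop elements whose leading term is divisible by another's, tail-reduce, and make monic.
Reduced Gröbner basis: {p + q^3 - 2q^2 + 3q - 3, q^4 - 3q^2 + 2q - 3}.

These coincide, so the ideals are equal.
The choice of monomial ordering does not affect the verdict — as long as both bases are computed under the same ordering, their equality decides ideal equality.

Yes, the ideals are equal.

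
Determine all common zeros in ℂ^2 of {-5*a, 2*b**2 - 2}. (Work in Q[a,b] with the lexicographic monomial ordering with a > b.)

{(0, -1), (0, 1)}

Compute a lex Gröbner basis by Buchberger's algorithm.
f_1 = -5*a, LT = a.
f_2 = 2*b**2 - 2, LT = b**2.

S(f_1,f_2): leading monomials are coprime, so the S-polynomial reduces to 0 (Buchberger's first criterion).
Every S-polynomial of the final basis reduces to 0, so we have a Gröbner basis.
Inter-reduce: drop elements whose leading term is divisible by another's, tail-reduce, and make monic.
Reduced Gröbner basis: {a, b**2 - 1}.

The lex basis is triangular: the last element involves only b. Solving b**2 - 1 = 0 gives b ∈ {-1, 1}; substituting each value into the earlier elements determines the remaining variables.
  b = -1: the earlier basis element becomes a = 0, giving a = 0 — point (0, -1).
  b = 1: the earlier basis element becomes a = 0, giving a = 0 — point (0, 1).
Each listed point satisfies every original equation (direct substitution).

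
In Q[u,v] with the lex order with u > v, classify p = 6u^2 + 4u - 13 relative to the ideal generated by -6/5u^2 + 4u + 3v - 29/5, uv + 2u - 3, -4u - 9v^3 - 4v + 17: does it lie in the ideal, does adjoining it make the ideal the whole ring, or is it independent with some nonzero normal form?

First compute the reduced Gröbner basis of I by Buchberger's algorithm.
f_1 = -6/5u^2 + 4u + 3v - 29/5, LT = u^2.
f_2 = uv + 2u - 3, LT = uv.
f_3 = -4u - 9v^3 - 4v + 17, LT = u.

S(f_1,f_2): lcm = u^2v. S = -2u^2 - 10/3uv + 3u - 5/2v^2 + 29/6v.
  leading term u^2: subtract (5/3)·f_1 from -2u^2 - 10/3uv + 3u - 5/2v^2 + 29/6v → -10/3uv - 11/3u - 5/2v^2 - 1/6v + 29/3
  leading term uv: subtract (-10/3)·f_2 from -10/3uv - 11/3u - 5/2v^2 - 1/6v + 29/3 → 3u - 5/2v^2 - 1/6v - 1/3
  leading term u: subtract (-3/4)·f_3 from 3u - 5/2v^2 - 1/6v - 1/3 → -27/4v^3 - 5/2v^2 - 19/6v + 149/12
  leading term v^3: no divisor's leading term divides it; move -27/4v^3 to the remainder.
  leading term v^2: no divisor's leading term divides it; move -5/2v^2 to the remainder.
  leading term v: no divisor's leading term divides it; move -19/6v to the remainder.
  leading term 1: no divisor's leading term divides it; move 149/12 to the remainder.
  remainder -27/4v^3 - 5/2v^2 - 19/6v + 149/12 ≠ 0; add h_4 = -27/4v^3 - 5/2v^2 - 19/6v + 149/12 to the basis.

S(f_1,f_3): lcm = u^2. S = -9/4uv^3 - uv + 11/12u - 5/2v + 29/6.
  leading term uv^3: subtract (-9/4v^2)·f_2 from -9/4uv^3 - uv + 11/12u - 5/2v + 29/6 → 9/2uv^2 - uv + 11/12u - 27/4v^2 - 5/2v + 29/6
  leading term uv^2: subtract (9/2v)·f_2 from 9/2uv^2 - uv + 11/12u - 27/4v^2 - 5/2v + 29/6 → -10uv + 11/12u - 27/4v^2 + 11v + 29/6
  leading term uv: subtract (-10)·f_2 from -10uv + 11/12u - 27/4v^2 + 11v + 29/6 → 251/12u - 27/4v^2 + 11v - 151/6
  leading term u: subtract (-251/48)·f_3 from 251/12u - 27/4v^2 + 11v - 151/6 → -753/16v^3 - 27/4v^2 - 119/12v + 3059/48
  leading term v^3: subtract (251/36)·h_4 from -753/16v^3 - 27/4v^2 - 119/12v + 3059/48 → 769/72v^2 + 2627/216v - 2467/108
  leading term v^2: no divisor's leading term divides it; move 769/72v^2 to the remainder.
  leading term v: no divisor's leading term divides it; move 2627/216v to the remainder.
  leading term 1: no divisor's leading term divides it; move -2467/108 to the remainder.
  remainder 769/72v^2 + 2627/216v - 2467/108 ≠ 0; add h_5 = 769/72v^2 + 2627/216v - 2467/108 to the basis.

S(f_2,f_3): lcm = uv. S = 2u - 9/4v^4 - v^2 + 17/4v - 3.
  leading term u: subtract (-1/2)·f_3 from 2u - 9/4v^4 - v^2 + 17/4v - 3 → -9/4v^4 - 9/2v^3 - v^2 + 9/4v + 11/2
  leading term v^4: subtract (1/3v)·h_4 from -9/4v^4 - 9/2v^3 - v^2 + 9/4v + 11/2 → -11/3v^3 + 1/18v^2 - 17/9v + 11/2
  leading term v^3: subtract (44/81)·h_4 from -11/3v^3 + 1/18v^2 - 17/9v + 11/2 → 229/162v^2 - 41/243v - 605/486
  leading term v^2: subtract (916/6921)·h_5 from 229/162v^2 - 41/243v - 605/486 → -73849/41526v + 73849/41526
  leading term v: no divisor's leading term divides it; move -73849/41526v to the remainder.
  leading term 1: no divisor's leading term divides it; move 73849/41526 to the remainder.
  remainder -73849/41526v + 73849/41526 ≠ 0; add h_6 = -73849/41526v + 73849/41526 to the basis.

The other S-polynomials (S(f_1,h_4), S(f_2,h_4), S(f_3,h_4), S(f_1,h_5), S(f_2,h_5), S(f_3,h_5), S(h_4,h_5), S(f_1,h_6), S(f_2,h_6), S(f_3,h_6), S(h_4,h_6), S(h_5,h_6)) all reduce to 0 modulo the current basis, so we have a Gröbner basis.
Inter-reduce: drop elements whose leading term is divisible by another's, tail-reduce, and make monic.
Reduced Gröbner basis: {u - 1, v - 1}.
Label its elements g_1 = u - 1, g_2 = v - 1.

Reduce p = 6u^2 + 4u - 13 modulo G:
  leading term u^2: subtract (6u)·g_1 from 6u^2 + 4u - 13 → 10u - 13
  leading term u: subtract (10)·g_1 from 10u - 13 → -3
  leading term 1: no divisor's leading term divides it; move -3 to the remainder.
  normal form = -3.
The normal form is nonzero, so p ∉ I. Since p minus its normal form lies in I, I + (p) = I + (r) where r = -3; decide whether this ideal is the whole ring.
Here r = -3 is a nonzero constant, hence a unit: 1 ∈ I + (p), the Gröbner basis of I + (p) is {1}, and the enlarged system has no common solution — adjoining p is inconsistent.

Adjoining 6u^2 + 4u - 13 makes the ideal the whole ring: the system is inconsistent.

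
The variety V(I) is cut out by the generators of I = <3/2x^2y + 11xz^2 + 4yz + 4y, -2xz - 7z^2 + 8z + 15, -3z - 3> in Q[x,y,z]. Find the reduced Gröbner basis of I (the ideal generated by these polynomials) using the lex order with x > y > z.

f_1 = 3/2x^2y + 11xz^2 + 4yz + 4y, LT = x^2y.
f_2 = -2xz - 7z^2 + 8z + 15, LT = xz.
f_3 = -3z - 3, LT = z.

S(f_1,f_2): lcm = x^2yz. S = -7/2xyz^2 + 4xyz + 15/2xy + 22/3xz^3 + 8/3yz^2 + 8/3yz.
  reduce S modulo (f_1, f_2, f_3):
  remainder 15/2xy ≠ 0; add g_4 = 15/2xy to the basis.

S(f_2,f_3): lcm = xz. S = -x + 7/2z^2 - 4z - 15/2.
  reduce S modulo (f_1, f_2, f_3, g_4):
  remainder -x ≠ 0; add g_5 = -x to the basis.

The other S-polynomials (S(f_1,f_3), S(f_1,g_4), S(f_2,g_4), S(f_3,g_4), S(f_1,g_5), S(f_2,g_5), S(f_3,g_5), S(g_4,g_5)) all reduce to 0 modulo the current basis, so we have a Gröbner basis.
Inter-reduce: drop elements whose leading term is divisible by another's, tail-reduce, and make monic.

G = {x, z + 1}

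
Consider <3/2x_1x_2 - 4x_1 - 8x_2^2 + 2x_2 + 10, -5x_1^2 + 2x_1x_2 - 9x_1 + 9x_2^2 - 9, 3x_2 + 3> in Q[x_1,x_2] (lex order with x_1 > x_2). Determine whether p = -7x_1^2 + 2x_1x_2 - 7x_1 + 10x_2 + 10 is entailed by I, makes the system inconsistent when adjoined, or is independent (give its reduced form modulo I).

First compute the reduced Gröbner basis of I by Buchberger's algorithm.
f_1 = 3/2x_1x_2 - 4x_1 - 8x_2^2 + 2x_2 + 10, LT = x_1x_2.
f_2 = -5x_1^2 + 2x_1x_2 - 9x_1 + 9x_2^2 - 9, LT = x_1^2.
f_3 = 3x_2 + 3, LT = x_2.

S(f_1,f_2): lcm = x_1^2x_2. S = -8/3x_1^2 - 74/15x_1x_2^2 - 7/15x_1x_2 + 20/3x_1 + 9/5x_2^3 - 9/5x_2.
  leading term x_1^2: subtract (8/15)·f_2 from -8/3x_1^2 - 74/15x_1x_2^2 - 7/15x_1x_2 + 20/3x_1 + 9/5x_2^3 - 9/5x_2 → -74/15x_1x_2^2 - 23/15x_1x_2 + 172/15x_1 + 9/5x_2^3 - 24/5x_2^2 - 9/5x_2 + 24/5
  leading term x_1x_2^2: subtract (-148/45x_2)·f_1 from -74/15x_1x_2^2 - 23/15x_1x_2 + 172/15x_1 + 9/5x_2^3 - 24/5x_2^2 - 9/5x_2 + 24/5 → -661/45x_1x_2 + 172/15x_1 - 1103/45x_2^3 + 16/9x_2^2 + 1399/45x_2 + 24/5
  leading term x_1x_2: subtract (-1322/135)·f_1 from -661/45x_1x_2 + 172/15x_1 - 1103/45x_2^3 + 16/9x_2^2 + 1399/45x_2 + 24/5 → -748/27x_1 - 1103/45x_2^3 - 10336/135x_2^2 + 6841/135x_2 + 13868/135
  leading term x_1: no divisor's leading term divides it; move -748/27x_1 to the remainder.
  leading term x_2^3: subtract (-1103/135x_2^2)·f_3 from -1103/45x_2^3 - 10336/135x_2^2 + 6841/135x_2 + 13868/135 → -7027/135x_2^2 + 6841/135x_2 + 13868/135
  leading term x_2^2: subtract (-7027/405x_2)·f_3 from -7027/135x_2^2 + 6841/135x_2 + 13868/135 → 13868/135x_2 + 13868/135
  leading term x_2: subtract (13868/405)·f_3 from 13868/135x_2 + 13868/135 → 0
  remainder -748/27x_1 ≠ 0; add h_4 = -748/27x_1 to the basis.

The other S-polynomials (S(f_1,f_3), S(f_2,f_3), S(f_1,h_4), S(f_2,h_4), S(f_3,h_4)) all reduce to 0 modulo the current basis, so we have a Gröbner basis.
Inter-reduce: drop elements whose leading term is divisible by another's, tail-reduce, and make monic.
Reduced Gröbner basis: {x_1, x_2 + 1}.
Label its elements g_1 = x_1, g_2 = x_2 + 1.

Reduce p = -7x_1^2 + 2x_1x_2 - 7x_1 + 10x_2 + 10 modulo G:
  leading term x_1^2: subtract (-7x_1)·g_1 from -7x_1^2 + 2x_1x_2 - 7x_1 + 10x_2 + 10 → 2x_1x_2 - 7x_1 + 10x_2 + 10
  leading term x_1x_2: subtract (2x_2)·g_1 from 2x_1x_2 - 7x_1 + 10x_2 + 10 → -7x_1 + 10x_2 + 10
  leading term x_1: subtract (-7)·g_1 from -7x_1 + 10x_2 + 10 → 10x_2 + 10
  leading term x_2: subtract (10)·g_2 from 10x_2 + 10 → 0
  normal form = 0.
Since the normal form is 0, p ∈ I.

-7x_1^2 + 2x_1x_2 - 7x_1 + 10x_2 + 10 lies in I (it reduces to 0).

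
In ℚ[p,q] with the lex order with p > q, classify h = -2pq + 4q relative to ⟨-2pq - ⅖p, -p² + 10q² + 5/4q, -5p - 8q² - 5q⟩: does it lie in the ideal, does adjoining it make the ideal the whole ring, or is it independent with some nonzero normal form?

-2pq + 4q lies in I (it reduces to 0).

First compute the reduced Gröbner basis of I by Buchberger's algorithm.
f_1 = -2pq - ⅖p, LT = pq.
f_2 = -p² + 10q² + 5/4q, LT = p².
f_3 = -5p - 8q² - 5q, LT = p.

S(f_1,f_2): lcm = p²q. S = ⅕p² + 10q³ + 5/4q².
  leading term p²: subtract (-⅕)·f_2 from ⅕p² + 10q³ + 5/4q² → 10q³ + 13/4q² + ¼q
  leading term q³: no divisor's leading term divides it; move 10q³ to the remainder.
  leading term q²: no divisor's leading term divides it; move 13/4q² to the remainder.
  leading term q: no divisor's leading term divides it; move ¼q to the remainder.
  remainder 10q³ + 13/4q² + ¼q ≠ 0; add k_4 = 10q³ + 13/4q² + ¼q to the basis.

S(f_1,f_3): lcm = pq. S = ⅕p - 8/5q³ - q².
  leading term p: subtract (-1/25)·f_3 from ⅕p - 8/5q³ - q² → -8/5q³ - 33/25q² - ⅕q
  leading term q³: subtract (-4/25)·k_4 from -8/5q³ - 33/25q² - ⅕q → -⅘q² - 4/25q
  leading term q²: no divisor's leading term divides it; move -⅘q² to the remainder.
  leading term q: no divisor's leading term divides it; move -4/25q to the remainder.
  remainder -⅘q² - 4/25q ≠ 0; add k_5 = -⅘q² - 4/25q to the basis.

S(f_2,f_3): lcm = p². S = -8/5pq² - pq - 10q² - 5/4q.
  leading term pq²: subtract (⅘q)·f_1 from -8/5pq² - pq - 10q² - 5/4q → -17/25pq - 10q² - 5/4q
  leading term pq: subtract (17/50)·f_1 from -17/25pq - 10q² - 5/4q → 17/125p - 10q² - 5/4q
  leading term p: subtract (-17/625)·f_3 from 17/125p - 10q² - 5/4q → -6386/625q² - 693/500q
  leading term q²: subtract (3193/250)·k_5 from -6386/625q² - 693/500q → 8219/12500q
  leading term q: no divisor's leading term divides it; move 8219/12500q to the remainder.
  remainder 8219/12500q ≠ 0; add k_6 = 8219/12500q to the basis.

S(f_1,k_4): lcm = pq³. S = -⅛pq² - 1/40pq.
  leading term pq²: subtract (1/16q)·f_1 from -⅛pq² - 1/40pq → 0
  remainder 0.

S(f_2,k_4): leading monomials are coprime, so the S-polynomial reduces to 0 (Buchberger's first criterion).
S(f_3,k_4): leading monomials are coprime, so the S-polynomial reduces to 0 (Buchberger's first criterion).
S(f_1,k_5): lcm = pq². S = 0.
  remainder 0.

S(f_2,k_5): leading monomials are coprime, so the S-polynomial reduces to 0 (Buchberger's first criterion).
S(f_3,k_5): leading monomials are coprime, so the S-polynomial reduces to 0 (Buchberger's first criterion).
S(k_4,k_5): lcm = q³. S = ⅛q² + 1/40q.
  leading term q²: subtract (-5/32)·k_5 from ⅛q² + 1/40q → 0
  remainder 0.

S(f_1,k_6): lcm = pq. S = ⅕p.
  leading term p: subtract (-1/25)·f_3 from ⅕p → -8/25q² - ⅕q
  leading term q²: subtract (⅖)·k_5 from -8/25q² - ⅕q → -17/125q
  leading term q: subtract (-1700/8219)·k_6 from -17/125q → 0
  remainder 0.

S(f_2,k_6): leading monomials are coprime, so the S-polynomial reduces to 0 (Buchberger's first criterion).
S(f_3,k_6): leading monomials are coprime, so the S-polynomial reduces to 0 (Buchberger's first criterion).
S(k_4,k_6): lcm = q³. S = 13/40q² + 1/40q.
  leading term q²: subtract (-13/32)·k_5 from 13/40q² + 1/40q → -1/25q
  leading term q: subtract (-500/8219)·k_6 from -1/25q → 0
  remainder 0.

S(k_5,k_6): lcm = q². S = ⅕q.
  leading term q: subtract (2500/8219)·k_6 from ⅕q → 0
  remainder 0.

Every S-polynomial of the final basis reduces to 0, so we have a Gröbner basis.
Inter-reduce: drop elements whose leading term is divisible by another's, tail-reduce, and make monic.
Reduced Gröbner basis: {p, q}.
Label its elements g_1 = p, g_2 = q.

Reduce h = -2pq + 4q modulo G:
  leading term pq: subtract (-2q)·g_1 from -2pq + 4q → 4q
  leading term q: subtract (4)·g_2 from 4q → 0
  normal form = 0.
Since the normal form is 0, h ∈ I.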